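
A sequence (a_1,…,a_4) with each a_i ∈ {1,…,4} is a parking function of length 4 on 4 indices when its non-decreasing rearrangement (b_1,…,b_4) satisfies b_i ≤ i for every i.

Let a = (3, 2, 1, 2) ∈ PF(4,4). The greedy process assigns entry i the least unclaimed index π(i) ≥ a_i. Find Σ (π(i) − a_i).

Σπ = 4·5/2 = 10 (π permutes [4]); Σa = 3+2+1+2 = 8; disp = 10−8 = 2.

2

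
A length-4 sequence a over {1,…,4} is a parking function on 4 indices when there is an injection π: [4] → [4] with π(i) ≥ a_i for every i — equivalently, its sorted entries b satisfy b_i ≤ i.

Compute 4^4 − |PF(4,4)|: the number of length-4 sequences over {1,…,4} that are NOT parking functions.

131

#PF = (4−4+1)·(4+1)^(4−1) = 1·125 = 125 (Konheim–Weiss)
E.g. (2,3,4,4) → sorted (2,3,4,4): b_1=2>1, not a PF.
4^4 − 125 = 256 − 125 = 131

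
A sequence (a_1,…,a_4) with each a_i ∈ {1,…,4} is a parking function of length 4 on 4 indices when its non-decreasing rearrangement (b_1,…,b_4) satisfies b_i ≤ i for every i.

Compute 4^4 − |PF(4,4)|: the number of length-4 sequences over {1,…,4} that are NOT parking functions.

Count = (4+1−4)·(4+1)^{4−1} = 1·125 = 125 (Konheim–Weiss)
One tuple (2,4,2,3) → sorted (2,2,3,4): b_1=2>1, not a PF.
4^4 − 125 = 256 − 125 = 131

131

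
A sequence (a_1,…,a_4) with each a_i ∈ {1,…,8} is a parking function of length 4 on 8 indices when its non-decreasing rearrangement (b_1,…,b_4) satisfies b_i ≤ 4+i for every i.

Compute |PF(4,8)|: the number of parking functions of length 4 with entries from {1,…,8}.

3645

Count = (9−4)·9^(4−1) = 5×729 = 3645 (Konheim–Weiss)
Example (5,7,8,2) → sorted (2,5,7,8): b_i ≤ 4+i ∀i, a PF.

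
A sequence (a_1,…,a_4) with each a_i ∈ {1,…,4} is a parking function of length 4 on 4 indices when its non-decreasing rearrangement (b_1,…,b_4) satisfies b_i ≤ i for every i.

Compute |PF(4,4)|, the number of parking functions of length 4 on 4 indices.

125

|PF(4,4)| = 1·5^3 = 1·125 = 125 (Konheim–Weiss)
E.g. (1,2,3,1) → sorted (1,1,2,3): b_i ≤ i ∀i, a PF.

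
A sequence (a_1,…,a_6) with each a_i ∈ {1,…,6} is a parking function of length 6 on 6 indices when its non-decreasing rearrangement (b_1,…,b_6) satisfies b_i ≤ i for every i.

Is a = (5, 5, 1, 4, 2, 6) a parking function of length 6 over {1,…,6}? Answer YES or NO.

NO

Rearranged: b = (1, 2, 4, 5, 5, 6).
  b_1=1 ≤ 1
  b_2=2 ≤ 2
  b_3=4 > 3
  fails at i=3 ⇒ NO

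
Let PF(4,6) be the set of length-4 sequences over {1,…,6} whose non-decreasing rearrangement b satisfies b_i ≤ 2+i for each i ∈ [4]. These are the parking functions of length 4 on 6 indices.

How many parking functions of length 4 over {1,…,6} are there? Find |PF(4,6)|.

1029

|PF| = (7−4)·7^(4−1) = 3·343 = 1029 [KW]
Example (4,5,1,2) → sorted (1,2,4,5): b_i ≤ 2+i ∀i, a PF.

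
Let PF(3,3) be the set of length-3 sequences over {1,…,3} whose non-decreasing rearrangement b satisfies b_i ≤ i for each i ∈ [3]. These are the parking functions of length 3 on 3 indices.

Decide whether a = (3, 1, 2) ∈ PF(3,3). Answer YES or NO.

Rearranged: b = (1, 2, 3).
  b_1=1 ≤ 1
  b_2=2 ≤ 2
  b_3=3 ≤ 3
All bounds hold ⇒ YES

YES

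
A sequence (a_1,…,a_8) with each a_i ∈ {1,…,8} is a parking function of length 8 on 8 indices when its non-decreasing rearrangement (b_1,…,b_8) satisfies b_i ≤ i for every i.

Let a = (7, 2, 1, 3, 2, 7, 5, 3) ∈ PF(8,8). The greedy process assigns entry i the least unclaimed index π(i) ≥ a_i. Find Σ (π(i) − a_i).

Σπ = 36 ({1..8} each once); Σa = 7+2+1+3+2+7+5+3 = 30; disp = 36−30 = 6.

6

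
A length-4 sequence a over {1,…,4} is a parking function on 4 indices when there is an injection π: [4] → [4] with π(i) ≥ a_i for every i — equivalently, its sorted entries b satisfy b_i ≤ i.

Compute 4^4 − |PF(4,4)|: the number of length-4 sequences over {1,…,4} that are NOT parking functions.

#PF = (5−4)·5^(4−1) = 1 · 125 = 125 [KW]
E.g. (4,4,4,3) → sorted (3,4,4,4): b_1=3>1, not a PF.
4^4 − 125 = 256 − 125 = 131

131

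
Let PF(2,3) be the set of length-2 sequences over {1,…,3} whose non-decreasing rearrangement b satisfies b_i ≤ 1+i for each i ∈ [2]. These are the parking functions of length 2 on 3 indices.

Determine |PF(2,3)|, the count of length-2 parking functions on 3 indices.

|PF| = 2·4^1 = 2×4 = 8
Example (2,2) → sorted (2,2): b_i ≤ 1+i ∀i, a PF.

8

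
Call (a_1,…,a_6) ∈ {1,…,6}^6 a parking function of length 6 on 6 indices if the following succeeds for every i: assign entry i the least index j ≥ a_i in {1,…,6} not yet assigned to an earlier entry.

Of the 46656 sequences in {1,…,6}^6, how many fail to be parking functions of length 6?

29849

|PF(6,6)| = 1·7^5 = 1·16807 = 16807
E.g. (2,1,5,6,5,2) → sorted (1,2,2,5,5,6): b_4=5>4, not a PF.
Total 46656; non-PF = 46656−16807 = 29849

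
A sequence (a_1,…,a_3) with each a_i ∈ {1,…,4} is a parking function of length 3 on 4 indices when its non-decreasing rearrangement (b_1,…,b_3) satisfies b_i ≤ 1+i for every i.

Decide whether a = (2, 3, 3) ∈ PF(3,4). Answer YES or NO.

Order a: b = (2, 3, 3).
  b_1=2 ≤ 2
  b_2=3 ≤ 3
  b_3=3 ≤ 4
All bounds hold ⇒ YES

YES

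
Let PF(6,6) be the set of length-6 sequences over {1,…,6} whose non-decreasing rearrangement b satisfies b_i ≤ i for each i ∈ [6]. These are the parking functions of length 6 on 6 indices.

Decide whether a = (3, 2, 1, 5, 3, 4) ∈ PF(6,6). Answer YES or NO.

YES

Order a: b = (1, 2, 3, 3, 4, 5).
  b_1=1 ≤ 1
  b_2=2 ≤ 2
  b_3=3 ≤ 3
  b_4=3 ≤ 4
  b_5=4 ≤ 5
  b_6=5 ≤ 6
All bounds hold ⇒ YES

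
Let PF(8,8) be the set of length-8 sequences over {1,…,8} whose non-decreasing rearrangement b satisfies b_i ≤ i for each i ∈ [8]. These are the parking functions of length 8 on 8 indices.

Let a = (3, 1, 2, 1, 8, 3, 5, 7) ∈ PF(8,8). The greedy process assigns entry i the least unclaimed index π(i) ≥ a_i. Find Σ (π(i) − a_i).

6

Σπ(i) = 1+…+8 = 36; Σa = 3+1+2+1+8+3+5+7 = 30; disp = 36−30 = 6.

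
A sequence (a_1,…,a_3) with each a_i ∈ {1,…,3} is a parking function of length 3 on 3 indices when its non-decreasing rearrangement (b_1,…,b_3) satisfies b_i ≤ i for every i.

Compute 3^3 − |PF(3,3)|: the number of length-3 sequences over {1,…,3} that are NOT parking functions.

|PF| = 1·4^2 = 1×16 = 16 [KW]
Example (3,2,3) → sorted (2,3,3): b_1=2>1, not a PF.
3^3 − 16 = 27 − 16 = 11

11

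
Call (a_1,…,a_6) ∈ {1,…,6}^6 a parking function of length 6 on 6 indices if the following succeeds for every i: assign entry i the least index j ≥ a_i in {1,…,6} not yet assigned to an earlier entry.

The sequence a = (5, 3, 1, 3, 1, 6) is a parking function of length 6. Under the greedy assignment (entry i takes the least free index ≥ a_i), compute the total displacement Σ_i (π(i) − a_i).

2

Σπ(i) = 1+…+6 = 21; Σa = 5+3+1+3+1+6 = 19; disp = 21−19 = 2.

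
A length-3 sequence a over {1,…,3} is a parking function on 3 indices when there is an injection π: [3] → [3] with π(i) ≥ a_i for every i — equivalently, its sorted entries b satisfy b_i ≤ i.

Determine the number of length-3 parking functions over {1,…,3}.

16

|PF(3,3)| = 1·4^2 = 1 · 16 = 16 (Pollak)
Check (1,2,3) → sorted (1,2,3): b_i ≤ i ∀i, a PF.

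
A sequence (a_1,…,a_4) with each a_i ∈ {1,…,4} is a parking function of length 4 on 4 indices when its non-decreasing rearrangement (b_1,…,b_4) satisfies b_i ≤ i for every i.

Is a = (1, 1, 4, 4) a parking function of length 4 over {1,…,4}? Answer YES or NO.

NO

Rearranged: b = (1, 1, 4, 4).
  b_1=1 ≤ 1
  b_2=1 ≤ 2
  b_3=4 > 3
  fails at i=3 ⇒ NO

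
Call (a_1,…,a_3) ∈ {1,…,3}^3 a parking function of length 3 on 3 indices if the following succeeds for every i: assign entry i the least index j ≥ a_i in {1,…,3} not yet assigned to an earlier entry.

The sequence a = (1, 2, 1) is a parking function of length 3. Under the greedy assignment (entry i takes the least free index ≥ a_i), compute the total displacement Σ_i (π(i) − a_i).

2

Σπ = 3·4/2 = 6 (π permutes [3]); Σa = 1+2+1 = 4; disp = 6−4 = 2.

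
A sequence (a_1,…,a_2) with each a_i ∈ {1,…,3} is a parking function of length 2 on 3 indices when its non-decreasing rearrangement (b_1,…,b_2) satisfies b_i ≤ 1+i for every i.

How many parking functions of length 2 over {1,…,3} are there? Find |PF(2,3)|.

8

|PF| = (3+1−2)·(3+1)^{2−1} = 2×4 = 8 (Pollak)
E.g. (2,2) → sorted (2,2): b_i ≤ 1+i ∀i, a PF.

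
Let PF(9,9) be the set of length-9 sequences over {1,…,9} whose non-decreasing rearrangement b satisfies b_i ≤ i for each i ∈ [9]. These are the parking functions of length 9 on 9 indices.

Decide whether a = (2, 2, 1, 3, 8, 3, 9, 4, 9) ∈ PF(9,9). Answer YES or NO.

NO

Order a: b = (1, 2, 2, 3, 3, 4, 8, 9, 9).
  b_1=1 ≤ 1
  b_2=2 ≤ 2
  b_3=2 ≤ 3
  b_4=3 ≤ 4
  b_5=3 ≤ 5
  b_6=4 ≤ 6
  b_7=8 > 7
  fails at i=7 ⇒ NO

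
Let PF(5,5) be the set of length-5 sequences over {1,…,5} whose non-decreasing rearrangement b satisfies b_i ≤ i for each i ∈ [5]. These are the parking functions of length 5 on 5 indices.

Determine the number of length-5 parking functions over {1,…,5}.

|PF(5,5)| = (5+1−5)·(5+1)^{5−1} = 1×1296 = 1296 (Konheim–Weiss)
One tuple (2,5,4,2,1) → sorted (1,2,2,4,5): b_i ≤ i ∀i, a PF.

1296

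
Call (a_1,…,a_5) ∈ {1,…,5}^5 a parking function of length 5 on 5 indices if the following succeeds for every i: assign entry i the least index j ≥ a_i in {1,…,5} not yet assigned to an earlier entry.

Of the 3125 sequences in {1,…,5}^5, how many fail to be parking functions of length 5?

1829

|PF| = (5+1−5)·(5+1)^{5−1} = 1×1296 = 1296
E.g. (5,3,4,3,2) → sorted (2,3,3,4,5): b_1=2>1, not a PF.
5^5 − 1296 = 3125 − 1296 = 1829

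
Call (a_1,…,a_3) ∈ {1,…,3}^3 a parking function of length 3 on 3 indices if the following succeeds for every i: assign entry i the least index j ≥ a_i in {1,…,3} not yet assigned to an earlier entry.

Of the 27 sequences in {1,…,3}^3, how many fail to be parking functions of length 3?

11

#PF = (3−3+1)·(3+1)^(3−1) = 1×16 = 16 (Konheim–Weiss)
One tuple (3,3,2) → sorted (2,3,3): b_1=2>1, not a PF.
Total 27; non-PF = 27−16 = 11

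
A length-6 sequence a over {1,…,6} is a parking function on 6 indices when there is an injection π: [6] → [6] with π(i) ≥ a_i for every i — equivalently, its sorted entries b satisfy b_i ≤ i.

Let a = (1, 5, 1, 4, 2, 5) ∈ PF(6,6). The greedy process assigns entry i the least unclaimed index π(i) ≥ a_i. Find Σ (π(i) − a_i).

3

Σπ = 21 ({1..6} each once); Σa = 1+5+1+4+2+5 = 18; disp = 21−18 = 3.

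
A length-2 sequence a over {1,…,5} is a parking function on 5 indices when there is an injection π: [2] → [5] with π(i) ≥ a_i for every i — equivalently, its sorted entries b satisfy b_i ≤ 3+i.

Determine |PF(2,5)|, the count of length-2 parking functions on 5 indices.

24

|PF| = (5+1−2)·(5+1)^{2−1} = 4·6 = 24 (Pollak)
One tuple (1,2) → sorted (1,2): b_i ≤ 3+i ∀i, a PF.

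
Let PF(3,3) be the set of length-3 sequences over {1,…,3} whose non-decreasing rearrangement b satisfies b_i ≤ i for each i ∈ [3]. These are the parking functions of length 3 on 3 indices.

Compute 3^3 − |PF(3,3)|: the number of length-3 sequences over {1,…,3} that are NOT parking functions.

#PF = 1·4^2 = 1×16 = 16 (Konheim–Weiss)
One tuple (3,3,2) → sorted (2,3,3): b_1=2>1, not a PF.
Total 27; non-PF = 27−16 = 11

11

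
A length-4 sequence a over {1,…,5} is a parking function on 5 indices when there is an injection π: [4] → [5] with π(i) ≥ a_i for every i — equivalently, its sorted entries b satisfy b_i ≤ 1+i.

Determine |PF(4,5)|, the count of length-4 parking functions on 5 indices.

|PF| = 2·6^3 = 2×216 = 432 (Konheim–Weiss)
Check (3,5,1,3) → sorted (1,3,3,5): b_i ≤ 1+i ∀i, a PF.

432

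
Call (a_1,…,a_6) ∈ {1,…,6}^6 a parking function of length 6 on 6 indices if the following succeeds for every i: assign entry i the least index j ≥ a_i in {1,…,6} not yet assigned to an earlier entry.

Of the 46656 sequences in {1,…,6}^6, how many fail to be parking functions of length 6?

Count = (7−6)·7^(6−1) = 1·16807 = 16807 [KW]
One tuple (6,1,6,6,2,6) → sorted (1,2,6,6,6,6): b_3=6>3, not a PF.
Total 46656; non-PF = 46656−16807 = 29849

29849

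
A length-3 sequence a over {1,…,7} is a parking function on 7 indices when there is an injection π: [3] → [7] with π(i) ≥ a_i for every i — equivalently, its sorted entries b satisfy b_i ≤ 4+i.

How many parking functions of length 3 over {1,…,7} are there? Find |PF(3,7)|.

320

#PF = 5·8^2 = 5×64 = 320 (Konheim–Weiss)
E.g. (7,3,1) → sorted (1,3,7): b_i ≤ 4+i ∀i, a PF.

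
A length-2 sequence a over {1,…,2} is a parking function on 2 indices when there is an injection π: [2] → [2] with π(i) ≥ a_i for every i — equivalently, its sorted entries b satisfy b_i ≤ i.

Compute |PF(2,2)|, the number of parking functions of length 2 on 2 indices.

|PF| = (3−2)·3^(2−1) = 1×3 = 3 (Pollak)
Check (2,1) → sorted (1,2): b_i ≤ i ∀i, a PF.

3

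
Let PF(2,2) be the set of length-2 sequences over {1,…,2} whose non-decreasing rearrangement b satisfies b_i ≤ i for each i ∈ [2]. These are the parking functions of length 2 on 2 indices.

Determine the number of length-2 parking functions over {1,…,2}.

#PF = (2−2+1)·(2+1)^(2−1) = 1×3 = 3 [KW]
Example (2,1) → sorted (1,2): b_i ≤ i ∀i, a PF.

3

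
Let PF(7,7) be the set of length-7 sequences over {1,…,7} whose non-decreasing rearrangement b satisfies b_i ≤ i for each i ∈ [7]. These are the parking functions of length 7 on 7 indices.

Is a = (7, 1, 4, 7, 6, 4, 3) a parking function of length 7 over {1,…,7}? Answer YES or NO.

Sorted: b = (1, 3, 4, 4, 6, 7, 7).
  b_1=1 ≤ 1
  b_2=3 > 2
  fails at i=2 ⇒ NO

NO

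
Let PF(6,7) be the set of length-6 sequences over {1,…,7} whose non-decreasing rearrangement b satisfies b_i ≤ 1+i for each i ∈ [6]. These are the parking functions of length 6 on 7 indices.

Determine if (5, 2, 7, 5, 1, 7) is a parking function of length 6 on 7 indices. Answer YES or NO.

NO

Order a: b = (1, 2, 5, 5, 7, 7).
  b_1=1 ≤ 2
  b_2=2 ≤ 3
  b_3=5 > 4
  fails at i=3 ⇒ NO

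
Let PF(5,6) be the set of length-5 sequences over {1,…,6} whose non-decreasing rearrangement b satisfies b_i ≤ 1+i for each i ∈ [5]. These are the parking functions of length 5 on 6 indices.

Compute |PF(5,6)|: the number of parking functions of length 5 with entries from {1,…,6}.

4802

#PF = 2·7^4 = 2·2401 = 4802
E.g. (5,2,2,3,1) → sorted (1,2,2,3,5): b_i ≤ 1+i ∀i, a PF.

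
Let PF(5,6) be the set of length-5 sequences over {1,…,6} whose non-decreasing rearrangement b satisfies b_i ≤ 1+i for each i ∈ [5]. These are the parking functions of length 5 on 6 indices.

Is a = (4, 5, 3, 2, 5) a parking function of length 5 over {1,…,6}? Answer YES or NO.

YES

Sorted: b = (2, 3, 4, 5, 5).
  b_1=2 ≤ 2
  b_2=3 ≤ 3
  b_3=4 ≤ 4
  b_4=5 ≤ 5
  b_5=5 ≤ 6
All bounds hold ⇒ YES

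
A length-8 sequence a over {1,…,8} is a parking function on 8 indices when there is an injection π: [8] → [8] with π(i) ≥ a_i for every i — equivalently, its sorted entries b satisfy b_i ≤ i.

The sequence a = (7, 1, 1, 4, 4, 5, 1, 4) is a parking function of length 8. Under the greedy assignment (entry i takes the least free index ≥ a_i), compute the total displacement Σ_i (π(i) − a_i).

9

Σπ = 36 ({1..8} each once); Σa = 7+1+1+4+4+5+1+4 = 27; disp = 36−27 = 9.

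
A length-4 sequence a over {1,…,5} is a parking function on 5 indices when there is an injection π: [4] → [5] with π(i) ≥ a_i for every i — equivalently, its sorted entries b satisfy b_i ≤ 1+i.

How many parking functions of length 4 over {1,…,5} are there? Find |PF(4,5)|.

Count = (5+1−4)·(5+1)^{4−1} = 2·216 = 432
E.g. (3,1,4,4) → sorted (1,3,4,4): b_i ≤ 1+i ∀i, a PF.

432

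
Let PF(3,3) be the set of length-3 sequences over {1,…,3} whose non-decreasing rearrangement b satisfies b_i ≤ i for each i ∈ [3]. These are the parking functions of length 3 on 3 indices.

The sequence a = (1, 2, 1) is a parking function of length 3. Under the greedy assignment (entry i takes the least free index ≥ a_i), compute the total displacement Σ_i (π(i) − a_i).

2

Σπ = 3·4/2 = 6 (π permutes [3]); Σa = 1+2+1 = 4; disp = 6−4 = 2.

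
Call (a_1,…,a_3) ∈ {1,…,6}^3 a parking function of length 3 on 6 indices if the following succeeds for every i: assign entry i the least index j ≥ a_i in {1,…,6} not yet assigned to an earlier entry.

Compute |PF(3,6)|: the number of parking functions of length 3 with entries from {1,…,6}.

196

|PF| = (6−3+1)·(6+1)^(3−1) = 4×49 = 196 [KW]
Check (1,6,4) → sorted (1,4,6): b_i ≤ 3+i ∀i, a PF.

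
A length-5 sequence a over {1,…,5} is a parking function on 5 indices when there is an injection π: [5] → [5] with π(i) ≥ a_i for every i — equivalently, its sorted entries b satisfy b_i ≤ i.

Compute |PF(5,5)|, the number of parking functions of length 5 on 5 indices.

|PF| = (6−5)·6^(5−1) = 1 · 1296 = 1296
Check (1,1,3,2,2) → sorted (1,1,2,2,3): b_i ≤ i ∀i, a PF.

1296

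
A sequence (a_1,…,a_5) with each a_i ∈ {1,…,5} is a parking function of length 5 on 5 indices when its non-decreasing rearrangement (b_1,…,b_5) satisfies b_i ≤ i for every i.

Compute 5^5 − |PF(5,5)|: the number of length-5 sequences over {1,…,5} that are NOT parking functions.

1829

Count = 1·6^4 = 1×1296 = 1296 (Konheim–Weiss)
E.g. (4,4,5,5,5) → sorted (4,4,5,5,5): b_1=4>1, not a PF.
Total 3125; non-PF = 3125−1296 = 1829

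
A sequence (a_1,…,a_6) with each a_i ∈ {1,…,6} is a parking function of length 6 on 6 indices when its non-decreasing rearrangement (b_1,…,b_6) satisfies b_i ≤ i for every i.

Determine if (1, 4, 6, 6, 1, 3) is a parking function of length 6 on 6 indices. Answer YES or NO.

Sorted: b = (1, 1, 3, 4, 6, 6).
  b_1=1 ≤ 1
  b_2=1 ≤ 2
  b_3=3 ≤ 3
  b_4=4 ≤ 4
  b_5=6 > 5
  fails at i=5 ⇒ NO

NO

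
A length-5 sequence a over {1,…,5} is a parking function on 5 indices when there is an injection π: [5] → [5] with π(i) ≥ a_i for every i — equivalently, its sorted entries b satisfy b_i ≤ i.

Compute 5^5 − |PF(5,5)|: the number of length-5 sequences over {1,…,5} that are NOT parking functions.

#PF = (6−5)·6^(5−1) = 1 · 1296 = 1296 (Konheim–Weiss)
One tuple (5,3,4,2,2) → sorted (2,2,3,4,5): b_1=2>1, not a PF.
Total 3125; non-PF = 3125−1296 = 1829

1829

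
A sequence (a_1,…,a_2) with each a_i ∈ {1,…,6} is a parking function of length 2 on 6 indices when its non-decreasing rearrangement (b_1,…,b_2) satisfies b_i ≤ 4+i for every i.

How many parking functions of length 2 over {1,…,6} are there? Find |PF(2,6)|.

#PF = 5·7^1 = 5·7 = 35 (Pollak)
Check (2,6) → sorted (2,6): b_i ≤ 4+i ∀i, a PF.

35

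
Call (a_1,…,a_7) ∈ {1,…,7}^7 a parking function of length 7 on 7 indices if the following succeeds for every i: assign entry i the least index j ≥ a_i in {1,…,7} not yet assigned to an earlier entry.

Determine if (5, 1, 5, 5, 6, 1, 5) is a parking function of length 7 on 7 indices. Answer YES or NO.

Sorted: b = (1, 1, 5, 5, 5, 5, 6).
  b_1=1 ≤ 1
  b_2=1 ≤ 2
  b_3=5 > 3
  fails at i=3 ⇒ NO

NO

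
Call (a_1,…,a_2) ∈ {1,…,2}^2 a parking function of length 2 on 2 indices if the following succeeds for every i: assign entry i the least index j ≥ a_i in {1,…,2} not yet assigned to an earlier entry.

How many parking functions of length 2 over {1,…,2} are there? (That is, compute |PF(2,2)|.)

3

#PF = (2−2+1)·(2+1)^(2−1) = 1·3 = 3 (Konheim–Weiss)
Check (1,2) → sorted (1,2): b_i ≤ i ∀i, a PF.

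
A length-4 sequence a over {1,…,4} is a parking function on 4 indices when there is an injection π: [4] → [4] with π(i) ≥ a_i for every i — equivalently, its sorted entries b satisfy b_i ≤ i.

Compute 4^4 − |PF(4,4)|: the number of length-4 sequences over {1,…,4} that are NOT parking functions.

131

|PF| = (4+1−4)·(4+1)^{4−1} = 1·125 = 125 (Pollak)
E.g. (3,2,3,2) → sorted (2,2,3,3): b_1=2>1, not a PF.
4^4 − 125 = 256 − 125 = 131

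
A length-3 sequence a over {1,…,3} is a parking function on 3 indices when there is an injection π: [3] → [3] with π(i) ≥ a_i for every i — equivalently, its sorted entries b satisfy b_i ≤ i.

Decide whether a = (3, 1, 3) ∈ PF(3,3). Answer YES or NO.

NO

Sorted: b = (1, 3, 3).
  b_1=1 ≤ 1
  b_2=3 > 2
  fails at i=2 ⇒ NO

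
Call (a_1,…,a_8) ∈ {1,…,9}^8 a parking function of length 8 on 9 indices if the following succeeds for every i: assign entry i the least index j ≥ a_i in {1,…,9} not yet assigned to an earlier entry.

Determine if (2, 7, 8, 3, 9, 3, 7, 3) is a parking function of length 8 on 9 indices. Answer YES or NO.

NO

Rearranged: b = (2, 3, 3, 3, 7, 7, 8, 9).
  b_1=2 ≤ 2
  b_2=3 ≤ 3
  b_3=3 ≤ 4
  b_4=3 ≤ 5
  b_5=7 > 6
  fails at i=5 ⇒ NO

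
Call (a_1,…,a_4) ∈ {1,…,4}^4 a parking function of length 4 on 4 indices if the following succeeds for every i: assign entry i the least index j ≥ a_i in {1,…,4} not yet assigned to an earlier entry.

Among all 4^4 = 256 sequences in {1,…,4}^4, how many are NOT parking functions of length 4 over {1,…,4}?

131

Count = (5−4)·5^(4−1) = 1×125 = 125 (Pollak)
E.g. (2,4,2,4) → sorted (2,2,4,4): b_1=2>1, not a PF.
So 256 − 125 = 131 fail.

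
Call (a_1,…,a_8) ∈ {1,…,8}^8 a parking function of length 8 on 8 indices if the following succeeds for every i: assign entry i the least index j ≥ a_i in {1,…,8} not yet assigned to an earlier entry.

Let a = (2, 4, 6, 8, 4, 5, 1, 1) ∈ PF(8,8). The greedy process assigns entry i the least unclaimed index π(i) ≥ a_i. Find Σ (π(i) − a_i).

5

Σπ(i) = 1+…+8 = 36; Σa = 2+4+6+8+4+5+1+1 = 31; disp = 36−31 = 5.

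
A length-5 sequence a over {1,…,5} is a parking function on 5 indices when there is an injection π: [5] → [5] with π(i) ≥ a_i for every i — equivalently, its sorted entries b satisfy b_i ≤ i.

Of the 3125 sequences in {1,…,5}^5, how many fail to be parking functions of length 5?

1829

|PF(5,5)| = (6−5)·6^(5−1) = 1×1296 = 1296 (Pollak)
Check (3,5,1,5,3) → sorted (1,3,3,5,5): b_2=3>2, not a PF.
Total 3125; non-PF = 3125−1296 = 1829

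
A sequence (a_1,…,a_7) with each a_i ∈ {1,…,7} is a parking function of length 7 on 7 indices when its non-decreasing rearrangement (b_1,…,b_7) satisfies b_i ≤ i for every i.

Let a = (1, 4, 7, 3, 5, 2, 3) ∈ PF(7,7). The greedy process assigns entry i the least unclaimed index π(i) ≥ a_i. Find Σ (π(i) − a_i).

Σπ(i) = 1+…+7 = 28; Σa = 1+4+7+3+5+2+3 = 25; disp = 28−25 = 3.

3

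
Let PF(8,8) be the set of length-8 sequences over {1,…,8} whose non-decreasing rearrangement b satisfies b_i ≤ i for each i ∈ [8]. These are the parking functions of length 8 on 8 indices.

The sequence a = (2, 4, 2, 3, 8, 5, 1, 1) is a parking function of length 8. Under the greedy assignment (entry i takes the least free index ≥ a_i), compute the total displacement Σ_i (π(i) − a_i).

Σπ = 36 ({1..8} each once); Σa = 2+4+2+3+8+5+1+1 = 26; disp = 36−26 = 10.

10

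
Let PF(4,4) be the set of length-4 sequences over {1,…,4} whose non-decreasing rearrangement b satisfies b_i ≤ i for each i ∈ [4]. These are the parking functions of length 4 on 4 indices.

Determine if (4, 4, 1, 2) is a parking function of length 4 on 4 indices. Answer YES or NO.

NO

Sorted: b = (1, 2, 4, 4).
  b_1=1 ≤ 1
  b_2=2 ≤ 2
  b_3=4 > 3
  fails at i=3 ⇒ NO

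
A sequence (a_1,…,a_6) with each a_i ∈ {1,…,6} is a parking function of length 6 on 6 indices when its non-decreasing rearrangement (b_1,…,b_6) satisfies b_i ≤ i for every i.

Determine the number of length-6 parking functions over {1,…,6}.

|PF(6,6)| = (6−6+1)·(6+1)^(6−1) = 1×16807 = 16807 (Konheim–Weiss)
E.g. (2,4,1,2,5,2) → sorted (1,2,2,2,4,5): b_i ≤ i ∀i, a PF.

16807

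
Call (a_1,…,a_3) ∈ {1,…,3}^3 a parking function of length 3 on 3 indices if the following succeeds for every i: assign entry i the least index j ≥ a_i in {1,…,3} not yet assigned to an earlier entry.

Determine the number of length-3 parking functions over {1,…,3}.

Count = (4−3)·4^(3−1) = 1·16 = 16
E.g. (1,3,2) → sorted (1,2,3): b_i ≤ i ∀i, a PF.

16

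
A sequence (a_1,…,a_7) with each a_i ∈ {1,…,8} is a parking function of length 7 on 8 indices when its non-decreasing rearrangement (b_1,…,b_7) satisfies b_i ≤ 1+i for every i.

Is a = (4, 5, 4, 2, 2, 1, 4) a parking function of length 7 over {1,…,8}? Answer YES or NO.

Order a: b = (1, 2, 2, 4, 4, 4, 5).
  b_1=1 ≤ 2
  b_2=2 ≤ 3
  b_3=2 ≤ 4
  b_4=4 ≤ 5
  b_5=4 ≤ 6
  b_6=4 ≤ 7
  b_7=5 ≤ 8
All bounds hold ⇒ YES

YES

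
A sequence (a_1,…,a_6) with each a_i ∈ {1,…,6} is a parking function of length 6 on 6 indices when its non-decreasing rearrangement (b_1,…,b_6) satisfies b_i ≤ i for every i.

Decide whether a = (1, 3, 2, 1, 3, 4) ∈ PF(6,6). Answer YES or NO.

YES

Rearranged: b = (1, 1, 2, 3, 3, 4).
  b_1=1 ≤ 1
  b_2=1 ≤ 2
  b_3=2 ≤ 3
  b_4=3 ≤ 4
  b_5=3 ≤ 5
  b_6=4 ≤ 6
All bounds hold ⇒ YES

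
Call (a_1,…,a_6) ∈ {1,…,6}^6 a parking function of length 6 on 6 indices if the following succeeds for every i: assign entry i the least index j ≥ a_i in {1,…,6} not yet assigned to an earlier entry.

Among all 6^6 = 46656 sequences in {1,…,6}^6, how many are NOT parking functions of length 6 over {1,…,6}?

29849

Count = (6+1−6)·(6+1)^{6−1} = 1·16807 = 16807 [KW]
One tuple (5,6,5,6,6,6) → sorted (5,5,6,6,6,6): b_1=5>1, not a PF.
So 46656 − 16807 = 29849 fail.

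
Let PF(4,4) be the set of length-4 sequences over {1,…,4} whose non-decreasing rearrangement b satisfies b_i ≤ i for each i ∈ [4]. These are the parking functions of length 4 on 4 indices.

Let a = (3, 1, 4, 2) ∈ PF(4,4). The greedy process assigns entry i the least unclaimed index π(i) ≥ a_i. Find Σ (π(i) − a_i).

0

Σπ = 10 ({1..4} each once); Σa = 3+1+4+2 = 10; disp = 10−10 = 0.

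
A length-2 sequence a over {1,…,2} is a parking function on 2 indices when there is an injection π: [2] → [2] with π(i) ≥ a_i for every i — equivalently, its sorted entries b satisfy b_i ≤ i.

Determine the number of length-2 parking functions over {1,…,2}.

|PF| = 1·3^1 = 1 · 3 = 3 [KW]
Check (1,1) → sorted (1,1): b_i ≤ i ∀i, a PF.

3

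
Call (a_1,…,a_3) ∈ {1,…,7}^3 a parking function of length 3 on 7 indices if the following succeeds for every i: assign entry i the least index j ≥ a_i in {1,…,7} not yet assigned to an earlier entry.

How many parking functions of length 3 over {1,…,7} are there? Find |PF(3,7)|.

320

Count = (8−3)·8^(3−1) = 5×64 = 320
One tuple (5,3,4) → sorted (3,4,5): b_i ≤ 4+i ∀i, a PF.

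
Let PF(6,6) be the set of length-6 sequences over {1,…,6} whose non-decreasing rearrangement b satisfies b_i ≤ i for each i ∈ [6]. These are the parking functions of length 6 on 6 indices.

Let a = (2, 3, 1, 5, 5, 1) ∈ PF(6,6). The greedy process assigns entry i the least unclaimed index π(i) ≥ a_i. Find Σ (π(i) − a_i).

Σπ = 21 ({1..6} each once); Σa = 2+3+1+5+5+1 = 17; disp = 21−17 = 4.

4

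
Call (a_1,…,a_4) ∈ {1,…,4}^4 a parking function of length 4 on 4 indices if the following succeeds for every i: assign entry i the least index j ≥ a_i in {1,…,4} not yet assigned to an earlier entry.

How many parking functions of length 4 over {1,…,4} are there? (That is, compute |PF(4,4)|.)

125

|PF| = 1·5^3 = 1×125 = 125
E.g. (1,3,3,2) → sorted (1,2,3,3): b_i ≤ i ∀i, a PF.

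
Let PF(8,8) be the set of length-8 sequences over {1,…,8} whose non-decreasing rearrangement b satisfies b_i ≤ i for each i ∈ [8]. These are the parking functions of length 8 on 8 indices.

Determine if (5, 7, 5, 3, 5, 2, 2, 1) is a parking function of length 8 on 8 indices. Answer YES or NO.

YES

Rearranged: b = (1, 2, 2, 3, 5, 5, 5, 7).
  b_1=1 ≤ 1
  b_2=2 ≤ 2
  b_3=2 ≤ 3
  b_4=3 ≤ 4
  b_5=5 ≤ 5
  b_6=5 ≤ 6
  b_7=5 ≤ 7
  b_8=7 ≤ 8
All bounds hold ⇒ YES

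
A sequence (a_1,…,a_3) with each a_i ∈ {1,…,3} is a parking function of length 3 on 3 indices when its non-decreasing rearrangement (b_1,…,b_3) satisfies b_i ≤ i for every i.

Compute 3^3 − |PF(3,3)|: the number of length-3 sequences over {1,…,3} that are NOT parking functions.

Count = (3−3+1)·(3+1)^(3−1) = 1 · 16 = 16 [KW]
Check (3,2,2) → sorted (2,2,3): b_1=2>1, not a PF.
3^3 − 16 = 27 − 16 = 11

11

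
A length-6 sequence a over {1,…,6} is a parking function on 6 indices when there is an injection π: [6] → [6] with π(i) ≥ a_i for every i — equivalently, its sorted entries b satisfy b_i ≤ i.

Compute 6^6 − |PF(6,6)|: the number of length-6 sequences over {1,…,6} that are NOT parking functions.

29849

|PF(6,6)| = 1·7^5 = 1 · 16807 = 16807 (Pollak)
E.g. (4,2,2,5,2,4) → sorted (2,2,2,4,4,5): b_1=2>1, not a PF.
Total 46656; non-PF = 46656−16807 = 29849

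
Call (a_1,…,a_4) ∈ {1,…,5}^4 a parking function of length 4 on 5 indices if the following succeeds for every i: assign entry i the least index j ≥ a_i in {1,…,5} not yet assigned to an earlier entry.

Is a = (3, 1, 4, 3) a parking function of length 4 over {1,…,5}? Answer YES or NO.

Order a: b = (1, 3, 3, 4).
  b_1=1 ≤ 2
  b_2=3 ≤ 3
  b_3=3 ≤ 4
  b_4=4 ≤ 5
All bounds hold ⇒ YES

YES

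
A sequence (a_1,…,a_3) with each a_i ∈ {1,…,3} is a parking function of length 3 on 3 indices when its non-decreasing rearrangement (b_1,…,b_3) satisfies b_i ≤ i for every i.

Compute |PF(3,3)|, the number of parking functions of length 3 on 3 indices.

#PF = 1·4^2 = 1·16 = 16
Example (1,1,2) → sorted (1,1,2): b_i ≤ i ∀i, a PF.

16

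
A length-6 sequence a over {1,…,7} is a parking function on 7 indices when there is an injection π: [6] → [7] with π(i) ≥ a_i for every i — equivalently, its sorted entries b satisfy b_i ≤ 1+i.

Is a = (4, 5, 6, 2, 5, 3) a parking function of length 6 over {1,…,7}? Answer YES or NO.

YES

Sorted: b = (2, 3, 4, 5, 5, 6).
  b_1=2 ≤ 2
  b_2=3 ≤ 3
  b_3=4 ≤ 4
  b_4=5 ≤ 5
  b_5=5 ≤ 6
  b_6=6 ≤ 7
All bounds hold ⇒ YES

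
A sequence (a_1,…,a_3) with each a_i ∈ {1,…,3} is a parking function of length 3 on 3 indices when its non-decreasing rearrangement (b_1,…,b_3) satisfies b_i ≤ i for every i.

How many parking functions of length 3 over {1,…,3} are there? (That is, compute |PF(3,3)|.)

#PF = (3−3+1)·(3+1)^(3−1) = 1 · 16 = 16
E.g. (1,3,1) → sorted (1,1,3): b_i ≤ i ∀i, a PF.

16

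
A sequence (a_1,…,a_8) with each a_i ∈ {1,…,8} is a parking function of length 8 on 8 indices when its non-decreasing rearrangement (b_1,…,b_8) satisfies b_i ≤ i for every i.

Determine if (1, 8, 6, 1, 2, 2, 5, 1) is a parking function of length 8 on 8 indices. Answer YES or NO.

YES

Order a: b = (1, 1, 1, 2, 2, 5, 6, 8).
  b_1=1 ≤ 1
  b_2=1 ≤ 2
  b_3=1 ≤ 3
  b_4=2 ≤ 4
  b_5=2 ≤ 5
  b_6=5 ≤ 6
  b_7=6 ≤ 7
  b_8=8 ≤ 8
All bounds hold ⇒ YES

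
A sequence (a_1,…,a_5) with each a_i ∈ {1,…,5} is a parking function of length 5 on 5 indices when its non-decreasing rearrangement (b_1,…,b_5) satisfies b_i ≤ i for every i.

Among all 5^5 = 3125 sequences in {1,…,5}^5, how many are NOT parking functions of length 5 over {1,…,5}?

1829

|PF(5,5)| = 1·6^4 = 1 · 1296 = 1296 (Pollak)
Example (3,4,4,3,4) → sorted (3,3,4,4,4): b_1=3>1, not a PF.
So 3125 − 1296 = 1829 fail.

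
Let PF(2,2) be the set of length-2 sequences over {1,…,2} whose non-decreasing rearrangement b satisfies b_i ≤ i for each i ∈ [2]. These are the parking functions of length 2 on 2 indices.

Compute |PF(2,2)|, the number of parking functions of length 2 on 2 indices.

3

#PF = (2−2+1)·(2+1)^(2−1) = 1 · 3 = 3 (Konheim–Weiss)
Check (2,1) → sorted (1,2): b_i ≤ i ∀i, a PF.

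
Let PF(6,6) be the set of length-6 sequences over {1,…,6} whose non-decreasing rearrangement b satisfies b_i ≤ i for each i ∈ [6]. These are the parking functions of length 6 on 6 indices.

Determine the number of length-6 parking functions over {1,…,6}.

16807

#PF = (6+1−6)·(6+1)^{6−1} = 1·16807 = 16807 (Konheim–Weiss)
Check (6,1,1,1,5,1) → sorted (1,1,1,1,5,6): b_i ≤ i ∀i, a PF.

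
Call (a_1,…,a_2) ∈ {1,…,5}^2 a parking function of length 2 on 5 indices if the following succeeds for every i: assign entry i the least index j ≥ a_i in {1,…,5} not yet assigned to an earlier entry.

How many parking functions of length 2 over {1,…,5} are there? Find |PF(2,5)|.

24

|PF| = 4·6^1 = 4·6 = 24 (Pollak)
Example (4,2) → sorted (2,4): b_i ≤ 3+i ∀i, a PF.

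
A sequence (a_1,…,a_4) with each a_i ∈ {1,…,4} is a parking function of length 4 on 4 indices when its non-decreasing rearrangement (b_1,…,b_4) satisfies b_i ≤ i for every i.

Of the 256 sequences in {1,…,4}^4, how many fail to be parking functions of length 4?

131

|PF(4,4)| = (5−4)·5^(4−1) = 1 · 125 = 125 (Konheim–Weiss)
Check (3,4,3,4) → sorted (3,3,4,4): b_1=3>1, not a PF.
4^4 − 125 = 256 − 125 = 131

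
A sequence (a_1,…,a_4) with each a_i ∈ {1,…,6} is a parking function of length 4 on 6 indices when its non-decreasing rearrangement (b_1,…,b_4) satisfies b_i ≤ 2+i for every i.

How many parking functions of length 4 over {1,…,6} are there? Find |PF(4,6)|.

1029

|PF(4,6)| = (6−4+1)·(6+1)^(4−1) = 3·343 = 1029 [KW]
One tuple (4,3,4,5) → sorted (3,4,4,5): b_i ≤ 2+i ∀i, a PF.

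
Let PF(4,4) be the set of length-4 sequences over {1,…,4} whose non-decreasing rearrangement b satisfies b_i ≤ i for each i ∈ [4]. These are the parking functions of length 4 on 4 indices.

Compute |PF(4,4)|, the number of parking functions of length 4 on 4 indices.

125

Count = 1·5^3 = 1 · 125 = 125 (Konheim–Weiss)
E.g. (1,2,1,1) → sorted (1,1,1,2): b_i ≤ i ∀i, a PF.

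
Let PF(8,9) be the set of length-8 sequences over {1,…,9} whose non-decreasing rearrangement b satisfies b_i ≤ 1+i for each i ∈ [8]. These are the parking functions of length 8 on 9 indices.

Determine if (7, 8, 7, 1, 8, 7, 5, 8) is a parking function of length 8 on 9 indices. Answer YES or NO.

Sorted: b = (1, 5, 7, 7, 7, 8, 8, 8).
  b_1=1 ≤ 2
  b_2=5 > 3
  fails at i=2 ⇒ NO

NO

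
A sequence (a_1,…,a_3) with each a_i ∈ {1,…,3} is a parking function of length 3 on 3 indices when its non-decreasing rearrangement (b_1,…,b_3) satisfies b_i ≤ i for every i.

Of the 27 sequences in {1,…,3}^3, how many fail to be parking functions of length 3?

Count = 1·4^2 = 1·16 = 16 [KW]
E.g. (3,2,3) → sorted (2,3,3): b_1=2>1, not a PF.
Total 27; non-PF = 27−16 = 11

11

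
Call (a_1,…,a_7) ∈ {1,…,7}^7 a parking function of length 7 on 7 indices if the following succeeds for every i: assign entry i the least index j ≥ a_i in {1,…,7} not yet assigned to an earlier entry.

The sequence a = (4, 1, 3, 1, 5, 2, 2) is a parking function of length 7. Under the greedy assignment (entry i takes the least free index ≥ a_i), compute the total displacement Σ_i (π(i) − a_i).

Σπ(i) = 1+…+7 = 28; Σa = 4+1+3+1+5+2+2 = 18; disp = 28−18 = 10.

10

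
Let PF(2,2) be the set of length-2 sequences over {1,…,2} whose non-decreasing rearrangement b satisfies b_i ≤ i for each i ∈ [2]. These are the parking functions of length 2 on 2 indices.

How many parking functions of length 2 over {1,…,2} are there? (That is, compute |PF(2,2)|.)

3

Count = (2+1−2)·(2+1)^{2−1} = 1×3 = 3
E.g. (2,1) → sorted (1,2): b_i ≤ i ∀i, a PF.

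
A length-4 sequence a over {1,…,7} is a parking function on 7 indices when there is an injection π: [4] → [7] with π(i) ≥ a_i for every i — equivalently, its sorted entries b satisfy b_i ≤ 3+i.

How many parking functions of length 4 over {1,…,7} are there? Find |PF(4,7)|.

#PF = (7−4+1)·(7+1)^(4−1) = 4 · 512 = 2048 (Konheim–Weiss)
Check (5,6,1,6) → sorted (1,5,6,6): b_i ≤ 3+i ∀i, a PF.

2048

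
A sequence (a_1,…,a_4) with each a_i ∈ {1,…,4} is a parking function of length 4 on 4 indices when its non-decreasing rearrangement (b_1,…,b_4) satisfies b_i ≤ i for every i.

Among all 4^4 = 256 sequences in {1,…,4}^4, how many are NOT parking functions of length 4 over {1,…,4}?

131

|PF(4,4)| = 1·5^3 = 1·125 = 125 (Konheim–Weiss)
E.g. (1,4,4,4) → sorted (1,4,4,4): b_2=4>2, not a PF.
4^4 − 125 = 256 − 125 = 131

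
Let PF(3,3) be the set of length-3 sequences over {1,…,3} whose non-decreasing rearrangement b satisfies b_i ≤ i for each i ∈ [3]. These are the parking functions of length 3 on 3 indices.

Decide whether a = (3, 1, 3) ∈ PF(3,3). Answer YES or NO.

Rearranged: b = (1, 3, 3).
  b_1=1 ≤ 1
  b_2=3 > 2
  fails at i=2 ⇒ NO

NO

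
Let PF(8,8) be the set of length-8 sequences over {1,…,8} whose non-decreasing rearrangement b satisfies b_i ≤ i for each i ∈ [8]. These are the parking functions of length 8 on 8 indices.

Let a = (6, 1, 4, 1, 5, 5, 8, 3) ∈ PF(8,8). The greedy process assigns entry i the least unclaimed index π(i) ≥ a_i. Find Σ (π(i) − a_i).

3

Σπ(i) = 1+…+8 = 36; Σa = 6+1+4+1+5+5+8+3 = 33; disp = 36−33 = 3.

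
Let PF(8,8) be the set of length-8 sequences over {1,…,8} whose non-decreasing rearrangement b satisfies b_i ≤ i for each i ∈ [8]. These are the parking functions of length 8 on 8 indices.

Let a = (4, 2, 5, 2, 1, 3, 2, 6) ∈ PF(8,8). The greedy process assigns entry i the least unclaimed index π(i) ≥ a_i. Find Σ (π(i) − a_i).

Σπ = 8·9/2 = 36 (π permutes [8]); Σa = 4+2+5+2+1+3+2+6 = 25; disp = 36−25 = 11.

11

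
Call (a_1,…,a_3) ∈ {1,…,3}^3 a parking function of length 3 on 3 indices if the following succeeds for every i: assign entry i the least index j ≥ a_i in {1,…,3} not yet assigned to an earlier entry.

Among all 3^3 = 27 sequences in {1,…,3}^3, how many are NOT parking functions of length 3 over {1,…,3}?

Count = (4−3)·4^(3−1) = 1 · 16 = 16
E.g. (2,3,3) → sorted (2,3,3): b_1=2>1, not a PF.
Total 27; non-PF = 27−16 = 11

11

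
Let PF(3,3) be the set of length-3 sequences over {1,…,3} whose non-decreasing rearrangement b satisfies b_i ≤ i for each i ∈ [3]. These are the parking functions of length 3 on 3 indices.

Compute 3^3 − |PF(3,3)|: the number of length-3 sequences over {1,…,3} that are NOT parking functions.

|PF| = (3+1−3)·(3+1)^{3−1} = 1 · 16 = 16 [KW]
Check (1,3,3) → sorted (1,3,3): b_2=3>2, not a PF.
3^3 − 16 = 27 − 16 = 11

11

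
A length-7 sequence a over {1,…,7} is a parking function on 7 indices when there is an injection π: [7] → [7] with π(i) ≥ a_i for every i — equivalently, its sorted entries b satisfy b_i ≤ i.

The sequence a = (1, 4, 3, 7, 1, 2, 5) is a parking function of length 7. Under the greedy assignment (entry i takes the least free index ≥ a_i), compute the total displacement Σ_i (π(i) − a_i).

Σπ(i) = 1+…+7 = 28; Σa = 1+4+3+7+1+2+5 = 23; disp = 28−23 = 5.

5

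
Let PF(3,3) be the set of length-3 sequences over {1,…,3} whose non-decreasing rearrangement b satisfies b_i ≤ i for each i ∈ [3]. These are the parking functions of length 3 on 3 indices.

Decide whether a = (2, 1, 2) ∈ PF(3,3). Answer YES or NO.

YES

Sorted: b = (1, 2, 2).
  b_1=1 ≤ 1
  b_2=2 ≤ 2
  b_3=2 ≤ 3
All bounds hold ⇒ YES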